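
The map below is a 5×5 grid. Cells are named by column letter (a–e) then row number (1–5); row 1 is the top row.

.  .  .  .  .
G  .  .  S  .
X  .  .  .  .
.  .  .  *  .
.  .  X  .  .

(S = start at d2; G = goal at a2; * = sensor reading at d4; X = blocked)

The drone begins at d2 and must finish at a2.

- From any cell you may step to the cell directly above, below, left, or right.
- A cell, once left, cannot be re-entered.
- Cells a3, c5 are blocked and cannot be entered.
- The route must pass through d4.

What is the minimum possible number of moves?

7

Any route passes through d4 somewhere between d2 and a2. Summing Manhattan distances along the two legs (d2 → d4 → a2) gives a lower bound of 2 + 5 = 7 moves.
A route of 7 moves achieves this: d2 → d3 → d4 → c4 → c3 → c2 → b2 → a2.
Since 7 matches the lower bound, it is optimal.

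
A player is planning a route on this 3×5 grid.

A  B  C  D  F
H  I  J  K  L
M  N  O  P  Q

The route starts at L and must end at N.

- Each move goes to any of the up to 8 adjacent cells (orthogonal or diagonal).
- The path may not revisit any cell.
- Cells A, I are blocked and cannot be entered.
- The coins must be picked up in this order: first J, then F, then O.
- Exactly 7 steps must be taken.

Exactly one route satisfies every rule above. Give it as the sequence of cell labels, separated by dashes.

The waypoints must appear in the order J, F, O, with no cell reused.
Route from L: down-left 1 to P, up-left 1 to J, up-right 1 to D, right 1 to F, down-left 2 to O, left 1 to N — 7 moves in all.
Check: order respected (J at step 2, F at step 4, O at step 6); 7 moves as required.

L - P - J - D - F - K - O - N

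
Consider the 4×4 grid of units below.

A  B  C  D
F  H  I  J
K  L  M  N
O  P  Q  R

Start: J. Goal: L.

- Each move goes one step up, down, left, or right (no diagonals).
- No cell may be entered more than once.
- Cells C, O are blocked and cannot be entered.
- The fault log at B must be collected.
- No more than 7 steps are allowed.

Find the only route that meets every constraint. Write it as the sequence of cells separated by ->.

J -> I -> H -> B -> A -> F -> K -> L

The budget equals the shortest possible length, so every move has to be on a shortest route through the required cells.
Route from J: left 2 to H, up 1 to B, left 1 to A, down 2 to K, right 1 to L — 7 moves in all.
Check: all required cells visited; 7 ≤ 7 moves.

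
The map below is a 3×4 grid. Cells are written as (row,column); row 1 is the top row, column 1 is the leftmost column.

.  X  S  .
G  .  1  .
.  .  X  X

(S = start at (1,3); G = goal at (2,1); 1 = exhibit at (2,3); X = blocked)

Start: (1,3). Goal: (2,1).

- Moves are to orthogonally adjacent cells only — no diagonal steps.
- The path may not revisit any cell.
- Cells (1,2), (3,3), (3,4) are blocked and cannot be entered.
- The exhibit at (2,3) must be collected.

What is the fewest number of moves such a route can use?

Any route passes through (2,3) somewhere between (1,3) and (2,1). Summing Manhattan distances along the two legs ((1,3) → (2,3) → (2,1)) gives a lower bound of 1 + 2 = 3 moves.
A route of 3 moves achieves this: (1,3) → (2,3) → (2,2) → (2,1).
Since 3 matches the lower bound, it is optimal.

3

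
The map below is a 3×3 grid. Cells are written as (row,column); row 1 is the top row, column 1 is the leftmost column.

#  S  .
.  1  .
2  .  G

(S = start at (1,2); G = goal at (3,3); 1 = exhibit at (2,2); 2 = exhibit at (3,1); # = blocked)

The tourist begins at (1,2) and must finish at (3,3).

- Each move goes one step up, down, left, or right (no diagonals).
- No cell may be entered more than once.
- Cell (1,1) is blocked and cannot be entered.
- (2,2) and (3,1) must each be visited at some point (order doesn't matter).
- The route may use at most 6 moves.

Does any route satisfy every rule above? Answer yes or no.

One route that works: (1,2) → (2,2) → (2,1) → (3,1) → (3,2) → (3,3).

yes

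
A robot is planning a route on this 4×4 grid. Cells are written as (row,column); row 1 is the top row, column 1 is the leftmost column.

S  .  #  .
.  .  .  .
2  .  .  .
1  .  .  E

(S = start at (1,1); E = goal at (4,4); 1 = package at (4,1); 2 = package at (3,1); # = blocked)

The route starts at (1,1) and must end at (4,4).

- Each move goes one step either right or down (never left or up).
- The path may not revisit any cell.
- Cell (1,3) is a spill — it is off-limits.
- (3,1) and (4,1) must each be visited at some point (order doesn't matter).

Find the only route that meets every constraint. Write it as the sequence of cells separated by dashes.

Moves only go right or down, so the column and row indices never decrease.
Route from (1,1): down 3 to (4,1), right 3 to (4,4) — 6 moves in all.
Check: all required cells visited.

(1,1) - (2,1) - (3,1) - (4,1) - (4,2) - (4,3) - (4,4)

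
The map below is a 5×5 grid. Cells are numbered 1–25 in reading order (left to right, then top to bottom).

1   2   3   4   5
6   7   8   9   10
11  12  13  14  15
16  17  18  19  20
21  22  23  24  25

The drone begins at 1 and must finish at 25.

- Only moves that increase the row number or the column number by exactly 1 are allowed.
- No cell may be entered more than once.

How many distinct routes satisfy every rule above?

A right/down-only route from 1 to 25 makes exactly 4 down-moves and 4 right-moves in some order.
With no other constraints that would be C(8,4) = 70 routes.
That gives 70 routes.

70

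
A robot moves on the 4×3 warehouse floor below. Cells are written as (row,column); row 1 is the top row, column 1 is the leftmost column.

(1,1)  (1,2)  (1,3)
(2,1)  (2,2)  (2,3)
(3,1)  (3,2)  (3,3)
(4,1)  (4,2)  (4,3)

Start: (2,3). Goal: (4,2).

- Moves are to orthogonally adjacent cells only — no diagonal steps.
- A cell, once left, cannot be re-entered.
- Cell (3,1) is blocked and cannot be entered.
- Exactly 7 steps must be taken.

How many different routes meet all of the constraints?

Need simple routes of exactly 7 moves from (2,3) to (4,2) (Manhattan distance 3, so 2 moves are spent on a detour and 2 undoing it).
Enumerating: (2,3) (1,3) (1,2) (2,2) (3,2) (3,3) (4,3) (4,2) | (2,3) (1,3) (1,2) (1,1) (2,1) (2,2) (3,2) (4,2).
That gives 2 routes.

2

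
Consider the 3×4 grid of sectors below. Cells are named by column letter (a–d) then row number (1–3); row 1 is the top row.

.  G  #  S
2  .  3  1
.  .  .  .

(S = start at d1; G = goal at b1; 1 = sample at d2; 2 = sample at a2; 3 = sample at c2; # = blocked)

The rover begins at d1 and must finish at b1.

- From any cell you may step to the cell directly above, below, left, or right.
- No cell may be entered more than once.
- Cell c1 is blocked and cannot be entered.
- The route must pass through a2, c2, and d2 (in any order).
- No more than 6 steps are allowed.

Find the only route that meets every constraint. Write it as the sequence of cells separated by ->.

Any route must reach a2, c2, and d2 and still end at b1 within 6 moves, so the order of the required stops is forced.
Route from d1: down 1 to d2, left 3 to a2, up 1 to a1, right 1 to b1 — 6 moves in all.
Check: all required cells visited; 6 ≤ 6 moves.

d1 -> d2 -> c2 -> b2 -> a2 -> a1 -> b1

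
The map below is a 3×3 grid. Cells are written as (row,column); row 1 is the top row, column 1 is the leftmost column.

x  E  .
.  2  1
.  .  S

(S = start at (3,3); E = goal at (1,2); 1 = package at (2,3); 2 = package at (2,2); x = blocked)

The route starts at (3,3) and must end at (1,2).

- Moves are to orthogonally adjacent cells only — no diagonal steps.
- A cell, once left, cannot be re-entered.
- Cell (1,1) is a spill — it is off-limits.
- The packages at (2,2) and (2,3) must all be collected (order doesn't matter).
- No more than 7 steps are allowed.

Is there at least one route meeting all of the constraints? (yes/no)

yes

One route that works: (3,3) → (2,3) → (2,2) → (1,2).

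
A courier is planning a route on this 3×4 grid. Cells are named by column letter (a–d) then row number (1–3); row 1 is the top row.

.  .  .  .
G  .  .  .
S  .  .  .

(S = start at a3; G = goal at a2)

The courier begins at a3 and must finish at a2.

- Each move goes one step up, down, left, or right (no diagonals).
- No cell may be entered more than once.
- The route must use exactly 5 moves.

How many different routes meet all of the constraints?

Need simple routes of exactly 5 moves from a3 to a2 (Manhattan distance 1, so 2 moves are spent on a detour and 2 undoing it).
Enumerating: a3 b3 b2 b1 a1 a2 | a3 b3 c3 c2 b2 a2.
That gives 2 routes.

2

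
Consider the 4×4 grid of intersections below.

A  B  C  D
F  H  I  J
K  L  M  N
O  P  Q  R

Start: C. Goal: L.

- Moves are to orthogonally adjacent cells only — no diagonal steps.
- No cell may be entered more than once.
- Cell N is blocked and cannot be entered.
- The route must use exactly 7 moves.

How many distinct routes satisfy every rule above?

9

Need simple routes of exactly 7 moves from C to L (Manhattan distance 3, so 2 moves are spent on a detour and 2 undoing it).
Branch systematically from the start, pruning whenever the remaining move budget drops below the Manhattan distance to L or differs from it in parity. Grouping the completions by first move — via I: 3; via B: 4; via D: 2 — and summing: 3 + 4 + 2 = 9.
That gives 9 routes.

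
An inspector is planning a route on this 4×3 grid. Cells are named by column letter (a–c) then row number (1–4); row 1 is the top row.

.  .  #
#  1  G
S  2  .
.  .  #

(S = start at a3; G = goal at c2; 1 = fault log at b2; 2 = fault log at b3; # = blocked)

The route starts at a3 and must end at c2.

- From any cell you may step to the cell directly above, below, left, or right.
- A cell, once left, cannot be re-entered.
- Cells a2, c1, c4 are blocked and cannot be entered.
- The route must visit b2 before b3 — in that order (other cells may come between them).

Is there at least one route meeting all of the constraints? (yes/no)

Ignoring the required order, 2 revisit-free routes from a3 to c2 pass through all of b2 and b3; the waypoint orders that occur are b3 → b2 (2) — never b2 → b3.

no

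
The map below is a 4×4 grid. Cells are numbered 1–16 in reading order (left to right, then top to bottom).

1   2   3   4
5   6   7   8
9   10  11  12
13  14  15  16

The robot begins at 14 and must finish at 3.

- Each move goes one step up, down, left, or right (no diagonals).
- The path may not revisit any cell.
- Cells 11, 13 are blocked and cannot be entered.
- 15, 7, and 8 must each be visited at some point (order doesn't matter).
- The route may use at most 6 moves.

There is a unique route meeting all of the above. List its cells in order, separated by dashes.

Any route must reach 15, 7, and 8 and still end at 3 within 6 moves, so the order of the required stops is forced.
Route from 14: right 2 to 16, up 2 to 8, left 1 to 7, up 1 to 3 — 6 moves in all.
Check: all required cells visited; 6 ≤ 6 moves.

14 - 15 - 16 - 12 - 8 - 7 - 3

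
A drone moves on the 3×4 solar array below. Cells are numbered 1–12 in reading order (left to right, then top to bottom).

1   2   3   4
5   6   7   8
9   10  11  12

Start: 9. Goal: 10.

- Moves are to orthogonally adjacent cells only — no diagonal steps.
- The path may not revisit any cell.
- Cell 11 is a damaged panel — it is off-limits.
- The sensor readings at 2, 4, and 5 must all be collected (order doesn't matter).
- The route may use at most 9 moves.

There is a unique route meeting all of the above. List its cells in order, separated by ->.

9 -> 5 -> 1 -> 2 -> 3 -> 4 -> 8 -> 7 -> 6 -> 10

The 9-move cap with required stops at 2, 4, 5 leaves no slack for detours.
Route from 9: up 2 to 1, right 3 to 4, down 1 to 8, left 2 to 6, down 1 to 10 — 9 moves in all.
Check: all required cells visited; 9 ≤ 9 moves.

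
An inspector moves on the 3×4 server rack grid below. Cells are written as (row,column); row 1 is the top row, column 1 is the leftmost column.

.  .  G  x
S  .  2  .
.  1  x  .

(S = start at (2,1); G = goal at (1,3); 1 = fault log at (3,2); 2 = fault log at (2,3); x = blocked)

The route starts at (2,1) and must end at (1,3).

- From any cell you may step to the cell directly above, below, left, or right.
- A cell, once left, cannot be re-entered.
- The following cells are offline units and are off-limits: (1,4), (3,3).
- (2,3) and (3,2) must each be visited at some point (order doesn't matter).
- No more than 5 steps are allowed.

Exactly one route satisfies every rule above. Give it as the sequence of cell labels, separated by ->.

(2,1) -> (3,1) -> (3,2) -> (2,2) -> (2,3) -> (1,3)

The budget equals the shortest possible length, so every move has to be on a shortest route through the required cells.
Route from (2,1): down to (3,1), right to (3,2), up to (2,2), right to (2,3), up to (1,3) — 5 moves in all.
Check: all required cells visited; 5 ≤ 5 moves.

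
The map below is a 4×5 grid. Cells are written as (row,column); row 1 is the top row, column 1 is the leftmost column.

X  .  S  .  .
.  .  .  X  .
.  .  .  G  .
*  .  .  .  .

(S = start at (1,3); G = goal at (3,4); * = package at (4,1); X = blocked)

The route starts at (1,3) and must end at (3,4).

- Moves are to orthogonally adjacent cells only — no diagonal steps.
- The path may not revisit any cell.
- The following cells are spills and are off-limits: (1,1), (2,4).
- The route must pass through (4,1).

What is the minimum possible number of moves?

9

Any route passes through (4,1) somewhere between (1,3) and (3,4). Summing Manhattan distances along the two legs ((1,3) → (4,1) → (3,4)) gives a lower bound of 5 + 4 = 9 moves.
A route of 9 moves achieves this: (1,3) → (2,3) → (3,3) → (3,2) → (3,1) → (4,1) → (4,2) → (4,3) → (4,4) → (3,4).
Since 9 matches the lower bound, it is optimal.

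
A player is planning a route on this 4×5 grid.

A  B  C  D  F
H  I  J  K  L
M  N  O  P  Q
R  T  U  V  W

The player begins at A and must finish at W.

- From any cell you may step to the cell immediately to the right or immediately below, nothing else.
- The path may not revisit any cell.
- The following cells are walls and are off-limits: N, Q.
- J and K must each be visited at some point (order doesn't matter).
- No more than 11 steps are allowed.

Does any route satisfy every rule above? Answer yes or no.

One route that works: A → H → I → J → K → P → V → W.

yes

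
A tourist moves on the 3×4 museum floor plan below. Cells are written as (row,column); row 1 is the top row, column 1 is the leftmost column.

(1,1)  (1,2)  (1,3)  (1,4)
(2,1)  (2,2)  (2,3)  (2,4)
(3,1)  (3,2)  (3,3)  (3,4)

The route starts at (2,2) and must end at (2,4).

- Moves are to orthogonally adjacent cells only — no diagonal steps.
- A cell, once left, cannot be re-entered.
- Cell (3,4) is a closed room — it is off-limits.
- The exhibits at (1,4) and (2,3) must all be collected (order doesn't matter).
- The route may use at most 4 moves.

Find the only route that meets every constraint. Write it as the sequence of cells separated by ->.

(2,2) -> (2,3) -> (1,3) -> (1,4) -> (2,4)

The 4-move cap with required stops at (1,4), (2,3) leaves no slack for detours.
Route from (2,2): right to (2,3), up to (1,3), right to (1,4), down to (2,4) — 4 moves in all.
Check: all required cells visited; 4 ≤ 4 moves.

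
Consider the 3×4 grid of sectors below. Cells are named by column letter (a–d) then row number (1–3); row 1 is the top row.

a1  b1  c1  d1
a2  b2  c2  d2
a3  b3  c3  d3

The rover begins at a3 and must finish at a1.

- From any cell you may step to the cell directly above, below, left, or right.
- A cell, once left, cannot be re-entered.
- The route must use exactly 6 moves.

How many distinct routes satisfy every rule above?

5

Need simple routes of exactly 6 moves from a3 to a1 (Manhattan distance 2, so 2 moves are spent on a detour and 2 undoing it).
Enumerating: a3 a2 b2 c2 c1 b1 a1 | a3 b3 b2 c2 c1 b1 a1 | a3 b3 c3 c2 c1 b1 a1 | a3 b3 c3 c2 b2 b1 a1 | a3 b3 c3 c2 b2 a2 a1.
That gives 5 routes.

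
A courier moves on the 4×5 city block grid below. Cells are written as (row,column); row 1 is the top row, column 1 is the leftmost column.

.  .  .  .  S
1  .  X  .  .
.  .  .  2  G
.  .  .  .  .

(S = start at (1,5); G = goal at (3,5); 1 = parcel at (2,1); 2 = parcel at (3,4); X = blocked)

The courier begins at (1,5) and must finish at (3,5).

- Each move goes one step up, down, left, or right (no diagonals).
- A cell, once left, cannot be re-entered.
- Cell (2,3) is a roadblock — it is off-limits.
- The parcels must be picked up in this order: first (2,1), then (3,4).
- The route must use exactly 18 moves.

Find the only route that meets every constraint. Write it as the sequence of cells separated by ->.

(1,5) -> (2,5) -> (2,4) -> (1,4) -> (1,3) -> (1,2) -> (1,1) -> (2,1) -> (2,2) -> (3,2) -> (3,1) -> (4,1) -> (4,2) -> (4,3) -> (3,3) -> (3,4) -> (4,4) -> (4,5) -> (3,5)

The waypoints must appear in the order (2,1), (3,4), with no cell reused.
Route from (1,5): down 1 to (2,5), left 1 to (2,4), up 1 to (1,4), left 3 to (1,1), down 1 to (2,1), right 1 to (2,2), down 1 to (3,2), left 1 to (3,1), down 1 to (4,1), right 2 to (4,3), up 1 to (3,3), right 1 to (3,4), down 1 to (4,4), right 1 to (4,5), up 1 to (3,5) — 18 moves in all.
Check: order respected (1 at step 7, 2 at step 15); 18 moves as required.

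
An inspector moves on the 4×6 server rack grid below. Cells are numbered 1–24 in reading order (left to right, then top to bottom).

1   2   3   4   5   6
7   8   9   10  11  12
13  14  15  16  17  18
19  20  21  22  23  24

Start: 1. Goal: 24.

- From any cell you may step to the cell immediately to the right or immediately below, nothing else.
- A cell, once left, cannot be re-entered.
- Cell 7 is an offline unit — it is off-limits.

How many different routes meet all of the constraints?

35

A right/down-only route from 1 to 24 makes exactly 3 down-moves and 5 right-moves in some order.
With no other constraints that would be C(8,3) = 56 routes.
Subtract routes through each blocked cell (inclusion–exclusion for overlaps): − through 7: 21 → 35.
That gives 35 routes.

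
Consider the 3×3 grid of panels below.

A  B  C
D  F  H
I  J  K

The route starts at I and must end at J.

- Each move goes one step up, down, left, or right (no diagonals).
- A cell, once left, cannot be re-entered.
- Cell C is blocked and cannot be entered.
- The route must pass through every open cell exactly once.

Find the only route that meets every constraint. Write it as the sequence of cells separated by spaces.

I D A B F H K J

Need to visit all 8 open cells exactly once, starting at I and ending at J.
Cell K has only two open neighbours (H and J), so the path must pass straight through it: one of those is the cell it's entered from and the other is where it exits.
Route from I: up 2 to A, right 1 to B, down 1 to F, right 1 to H, down 1 to K, left 1 to J — 7 moves in all.
Check: all 8 open cells covered.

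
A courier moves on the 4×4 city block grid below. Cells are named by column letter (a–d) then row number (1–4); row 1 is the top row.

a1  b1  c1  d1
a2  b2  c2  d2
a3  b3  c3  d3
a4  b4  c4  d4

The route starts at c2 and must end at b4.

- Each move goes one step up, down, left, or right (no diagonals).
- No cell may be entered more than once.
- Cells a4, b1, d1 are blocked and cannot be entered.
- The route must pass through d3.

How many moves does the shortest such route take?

5

Any route passes through d3 somewhere between c2 and b4. Summing Manhattan distances along the two legs (c2 → d3 → b4) gives a lower bound of 2 + 3 = 5 moves.
A route of 5 moves achieves this: c2 → c3 → d3 → d4 → c4 → b4.
Since 5 matches the lower bound, it is optimal.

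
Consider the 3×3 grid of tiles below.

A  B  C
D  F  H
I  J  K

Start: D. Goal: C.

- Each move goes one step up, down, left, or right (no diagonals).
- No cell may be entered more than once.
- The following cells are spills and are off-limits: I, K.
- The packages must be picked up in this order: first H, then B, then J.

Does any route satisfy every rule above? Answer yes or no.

no

J must be visited but has only one open neighbour (F), and it is neither the start nor the goal — the route would have to enter and leave through F, re-entering it.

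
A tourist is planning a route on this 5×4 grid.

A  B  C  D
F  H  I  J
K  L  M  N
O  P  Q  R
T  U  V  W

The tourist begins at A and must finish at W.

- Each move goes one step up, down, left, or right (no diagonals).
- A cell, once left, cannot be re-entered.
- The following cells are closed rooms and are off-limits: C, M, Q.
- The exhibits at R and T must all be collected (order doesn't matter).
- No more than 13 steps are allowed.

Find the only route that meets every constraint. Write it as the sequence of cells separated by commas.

The 13-move cap with required stops at R, T leaves no slack for detours.
Route from A: 4× down (reaching T), right to U, 3× up (reaching H), 2× right (reaching J), 3× down (reaching W) — 13 moves in all.
Check: all required cells visited; 13 ≤ 13 moves.

A, F, K, O, T, U, P, L, H, I, J, N, R, W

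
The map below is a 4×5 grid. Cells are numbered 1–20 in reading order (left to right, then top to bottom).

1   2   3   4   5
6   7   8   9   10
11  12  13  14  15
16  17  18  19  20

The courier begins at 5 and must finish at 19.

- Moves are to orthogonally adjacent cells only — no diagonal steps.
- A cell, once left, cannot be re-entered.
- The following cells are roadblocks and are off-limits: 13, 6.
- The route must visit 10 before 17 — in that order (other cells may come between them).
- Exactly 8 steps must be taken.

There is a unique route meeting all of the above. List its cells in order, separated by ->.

The waypoints must appear in the order 10, 17, with no cell reused.
Route from 5: down to 10, 3× left (reaching 7), 2× down (reaching 17), 2× right (reaching 19) — 8 moves in all.
Check: order respected (10 at step 1, 17 at step 6); 8 moves as required.

5 -> 10 -> 9 -> 8 -> 7 -> 12 -> 17 -> 18 -> 19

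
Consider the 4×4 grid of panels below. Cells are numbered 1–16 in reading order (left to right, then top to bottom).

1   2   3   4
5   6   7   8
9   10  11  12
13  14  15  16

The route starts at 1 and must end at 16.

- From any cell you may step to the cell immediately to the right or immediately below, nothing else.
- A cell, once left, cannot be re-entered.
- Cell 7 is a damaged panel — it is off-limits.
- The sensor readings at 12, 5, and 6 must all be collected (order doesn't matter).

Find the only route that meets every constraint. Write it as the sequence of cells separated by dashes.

Moves only go right or down, so the column and row indices never decrease.
Route from 1: down to 5, right to 6, down to 10, 2× right (reaching 12), down to 16 — 6 moves in all.
Check: all required cells visited.

1 - 5 - 6 - 10 - 11 - 12 - 16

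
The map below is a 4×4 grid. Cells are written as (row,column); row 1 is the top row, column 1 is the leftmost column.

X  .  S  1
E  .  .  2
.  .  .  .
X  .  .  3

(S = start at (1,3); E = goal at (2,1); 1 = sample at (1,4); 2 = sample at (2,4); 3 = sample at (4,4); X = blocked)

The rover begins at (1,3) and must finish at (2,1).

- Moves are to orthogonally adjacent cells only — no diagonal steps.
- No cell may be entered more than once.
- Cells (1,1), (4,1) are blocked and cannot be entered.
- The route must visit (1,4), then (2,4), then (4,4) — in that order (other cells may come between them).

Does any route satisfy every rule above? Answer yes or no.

yes

One route that works: (1,3) → (1,4) → (2,4) → (3,4) → (4,4) → (4,3) → (3,3) → (2,3) → (2,2) → (2,1).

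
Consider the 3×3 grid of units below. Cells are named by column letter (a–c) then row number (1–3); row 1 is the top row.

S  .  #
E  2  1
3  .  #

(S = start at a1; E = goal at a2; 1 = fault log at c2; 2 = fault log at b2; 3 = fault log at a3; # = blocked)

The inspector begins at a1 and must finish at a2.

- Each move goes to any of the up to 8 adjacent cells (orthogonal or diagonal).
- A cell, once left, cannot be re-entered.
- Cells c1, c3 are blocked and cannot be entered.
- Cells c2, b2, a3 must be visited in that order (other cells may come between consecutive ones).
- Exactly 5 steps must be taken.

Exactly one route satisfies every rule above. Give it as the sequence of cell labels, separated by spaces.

The waypoints must appear in the order c2, b2, a3, with no cell reused.
Route from a1: right 1 to b1, down-right 1 to c2, left 1 to b2, down-left 1 to a3, up 1 to a2 — 5 moves in all.
Check: order respected (1 at step 2, 2 at step 3, 3 at step 4); 5 moves as required.

a1 b1 c2 b2 a3 a2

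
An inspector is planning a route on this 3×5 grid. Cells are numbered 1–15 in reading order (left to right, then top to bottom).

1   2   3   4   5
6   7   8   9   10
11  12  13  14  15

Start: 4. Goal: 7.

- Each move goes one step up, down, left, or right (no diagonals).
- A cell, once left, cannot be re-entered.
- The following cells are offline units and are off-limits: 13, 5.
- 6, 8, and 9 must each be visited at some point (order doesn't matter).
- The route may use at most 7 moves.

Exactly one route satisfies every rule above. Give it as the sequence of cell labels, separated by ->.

The budget equals the shortest possible length, so every move has to be on a shortest route through the required cells.
Route from 4: down to 9, left to 8, up to 3, 2× left (reaching 1), down to 6, right to 7 — 7 moves in all.
Check: all required cells visited; 7 ≤ 7 moves.

4 -> 9 -> 8 -> 3 -> 2 -> 1 -> 6 -> 7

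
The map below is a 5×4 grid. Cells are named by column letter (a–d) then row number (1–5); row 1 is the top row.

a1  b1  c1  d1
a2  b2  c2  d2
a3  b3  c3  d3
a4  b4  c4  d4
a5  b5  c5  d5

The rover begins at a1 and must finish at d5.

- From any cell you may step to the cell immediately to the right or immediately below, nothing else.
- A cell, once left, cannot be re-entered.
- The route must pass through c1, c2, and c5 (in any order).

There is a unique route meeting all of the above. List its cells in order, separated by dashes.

a1 - b1 - c1 - c2 - c3 - c4 - c5 - d5

Moves only go right or down, so the column and row indices never decrease.
Route from a1: 2× right (reaching c1), 4× down (reaching c5), right to d5 — 7 moves in all.
Check: all required cells visited.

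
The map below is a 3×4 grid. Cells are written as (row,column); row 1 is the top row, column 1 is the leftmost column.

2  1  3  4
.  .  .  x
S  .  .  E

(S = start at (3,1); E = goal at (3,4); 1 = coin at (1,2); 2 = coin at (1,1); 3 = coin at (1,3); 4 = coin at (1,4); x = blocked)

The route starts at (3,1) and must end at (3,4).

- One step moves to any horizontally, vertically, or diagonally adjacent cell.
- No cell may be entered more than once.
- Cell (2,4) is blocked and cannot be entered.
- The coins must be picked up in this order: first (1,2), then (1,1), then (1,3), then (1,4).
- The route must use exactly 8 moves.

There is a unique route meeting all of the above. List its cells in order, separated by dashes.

The waypoints must appear in the order (1,2), (1,1), (1,3), (1,4), with no cell reused.
Route from (3,1): up 1 to (2,1), up-right 1 to (1,2), left 1 to (1,1), down-right 1 to (2,2), up-right 1 to (1,3), right 1 to (1,4), down-left 1 to (2,3), down-right 1 to (3,4) — 8 moves in all.
Check: order respected (1 at step 2, 2 at step 3, 3 at step 5, 4 at step 6); 8 moves as required.

(3,1) - (2,1) - (1,2) - (1,1) - (2,2) - (1,3) - (1,4) - (2,3) - (3,4)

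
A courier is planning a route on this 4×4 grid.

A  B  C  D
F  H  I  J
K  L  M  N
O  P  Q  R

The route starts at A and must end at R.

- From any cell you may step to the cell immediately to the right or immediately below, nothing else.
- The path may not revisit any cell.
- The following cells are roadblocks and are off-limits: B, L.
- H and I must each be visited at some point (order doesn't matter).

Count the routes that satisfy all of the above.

3

A right/down-only route from A to R makes exactly 3 down-moves and 3 right-moves in some order.
With no other constraints that would be C(6,3) = 20 routes.
A monotone route can only reach the required cells in the order H, I, so split there and multiply the segment counts (each segment already excludes blocked cells): A→H: 1; H→I: 1; I→R: 3; product = 3.
That gives 3 routes.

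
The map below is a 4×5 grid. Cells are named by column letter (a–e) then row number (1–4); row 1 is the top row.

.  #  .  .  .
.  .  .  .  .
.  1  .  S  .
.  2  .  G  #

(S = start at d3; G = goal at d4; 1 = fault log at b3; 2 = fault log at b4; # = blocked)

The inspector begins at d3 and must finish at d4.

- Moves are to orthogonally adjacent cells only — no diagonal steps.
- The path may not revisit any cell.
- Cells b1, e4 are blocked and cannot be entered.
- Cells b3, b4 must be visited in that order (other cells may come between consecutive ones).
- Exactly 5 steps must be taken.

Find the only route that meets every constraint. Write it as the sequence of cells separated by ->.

The waypoints must appear in the order b3, b4, with no cell reused.
Route from d3: left 2 to b3, down 1 to b4, right 2 to d4 — 5 moves in all.
Check: order respected (1 at step 2, 2 at step 3); 5 moves as required.

d3 -> c3 -> b3 -> b4 -> c4 -> d4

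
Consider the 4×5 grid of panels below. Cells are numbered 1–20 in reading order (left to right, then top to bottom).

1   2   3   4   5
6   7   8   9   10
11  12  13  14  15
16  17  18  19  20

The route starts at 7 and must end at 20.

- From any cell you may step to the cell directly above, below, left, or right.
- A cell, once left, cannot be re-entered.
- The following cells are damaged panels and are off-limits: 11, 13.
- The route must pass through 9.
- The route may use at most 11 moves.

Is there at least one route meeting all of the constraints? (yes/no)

yes

One route that works: 7 → 8 → 9 → 14 → 19 → 20.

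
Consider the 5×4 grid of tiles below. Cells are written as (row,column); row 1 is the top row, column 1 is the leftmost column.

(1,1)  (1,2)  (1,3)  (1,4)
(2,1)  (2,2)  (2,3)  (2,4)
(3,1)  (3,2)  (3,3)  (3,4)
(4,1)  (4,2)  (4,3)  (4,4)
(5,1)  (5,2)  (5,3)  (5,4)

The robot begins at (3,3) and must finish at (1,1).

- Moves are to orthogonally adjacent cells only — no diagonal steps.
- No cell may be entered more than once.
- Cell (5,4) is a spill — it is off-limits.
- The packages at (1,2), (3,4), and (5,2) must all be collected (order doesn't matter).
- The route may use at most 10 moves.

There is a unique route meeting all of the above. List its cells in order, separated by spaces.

(3,3) (3,4) (4,4) (4,3) (5,3) (5,2) (4,2) (3,2) (2,2) (1,2) (1,1)

The 10-move cap with required stops at (1,2), (3,4), (5,2) leaves no slack for detours.
Route from (3,3): right to (3,4), down to (4,4), left to (4,3), down to (5,3), left to (5,2), 4× up (reaching (1,2)), left to (1,1) — 10 moves in all.
Check: all required cells visited; 10 ≤ 10 moves.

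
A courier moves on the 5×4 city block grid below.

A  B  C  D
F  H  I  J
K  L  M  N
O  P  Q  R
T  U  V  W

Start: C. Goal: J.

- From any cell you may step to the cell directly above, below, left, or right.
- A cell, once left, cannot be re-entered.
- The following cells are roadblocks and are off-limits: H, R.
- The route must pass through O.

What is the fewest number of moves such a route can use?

10

Any route passes through O somewhere between C and J. Summing Manhattan distances along the two legs (C → O → J) gives a lower bound of 5 + 5 = 10 moves.
A route of 10 moves achieves this: C → B → A → F → K → O → P → L → M → I → J.
Since 10 matches the lower bound, it is optimal.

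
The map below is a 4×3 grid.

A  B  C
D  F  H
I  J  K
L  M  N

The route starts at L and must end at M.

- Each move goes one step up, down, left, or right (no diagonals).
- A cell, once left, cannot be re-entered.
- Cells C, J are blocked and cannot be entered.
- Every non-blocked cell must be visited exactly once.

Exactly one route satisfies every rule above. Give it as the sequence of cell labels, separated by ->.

L -> I -> D -> A -> B -> F -> H -> K -> N -> M

Need to visit all 10 open cells exactly once, starting at L and ending at M.
Cell A has only two open neighbours (D and B), so the path must pass straight through it: one of those is the cell it's entered from and the other is where it exits.
Route from L: up 3 to A, right 1 to B, down 1 to F, right 1 to H, down 2 to N, left 1 to M — 9 moves in all.
Check: all 10 open cells covered.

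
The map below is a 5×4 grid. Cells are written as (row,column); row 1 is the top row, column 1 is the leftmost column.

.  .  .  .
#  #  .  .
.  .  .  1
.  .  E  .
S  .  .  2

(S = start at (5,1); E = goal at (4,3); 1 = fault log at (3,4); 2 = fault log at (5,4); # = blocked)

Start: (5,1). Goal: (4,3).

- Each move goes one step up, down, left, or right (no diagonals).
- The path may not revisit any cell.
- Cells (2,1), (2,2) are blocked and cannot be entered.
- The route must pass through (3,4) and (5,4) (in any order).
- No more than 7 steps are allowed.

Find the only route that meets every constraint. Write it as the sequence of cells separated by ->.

The 7-move cap with required stops at (3,4), (5,4) leaves no slack for detours.
Route from (5,1): right 3 to (5,4), up 2 to (3,4), left 1 to (3,3), down 1 to (4,3) — 7 moves in all.
Check: all required cells visited; 7 ≤ 7 moves.

(5,1) -> (5,2) -> (5,3) -> (5,4) -> (4,4) -> (3,4) -> (3,3) -> (4,3)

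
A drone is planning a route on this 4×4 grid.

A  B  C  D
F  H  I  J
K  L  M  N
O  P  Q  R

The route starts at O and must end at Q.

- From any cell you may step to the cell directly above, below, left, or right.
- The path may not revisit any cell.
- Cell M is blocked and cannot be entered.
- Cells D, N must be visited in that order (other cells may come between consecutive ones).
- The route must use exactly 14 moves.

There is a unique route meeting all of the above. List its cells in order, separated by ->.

The waypoints must appear in the order D, N, with no cell reused.
Route from O: right to P, up to L, left to K, 2× up (reaching A), right to B, down to H, right to I, up to C, right to D, 3× down (reaching R), left to Q — 14 moves in all.
Check: order respected (D at step 10, N at step 12); 14 moves as required.

O -> P -> L -> K -> F -> A -> B -> H -> I -> C -> D -> J -> N -> R -> Q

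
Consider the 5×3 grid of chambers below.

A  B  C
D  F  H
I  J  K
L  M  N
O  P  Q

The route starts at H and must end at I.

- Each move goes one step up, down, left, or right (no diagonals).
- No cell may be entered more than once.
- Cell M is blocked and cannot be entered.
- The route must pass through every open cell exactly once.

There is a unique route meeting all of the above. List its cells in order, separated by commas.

Need to visit all 14 open cells exactly once, starting at H and ending at I.
Cell A has only two open neighbours (D and B), so the path must pass straight through it: one of those is the cell it's entered from and the other is where it exits.
Route from H: up to C, 2× left (reaching A), down to D, right to F, down to J, right to K, 2× down (reaching Q), 2× left (reaching O), 2× up (reaching I) — 13 moves in all.
Check: all 14 open cells covered.

H, C, B, A, D, F, J, K, N, Q, P, O, L, I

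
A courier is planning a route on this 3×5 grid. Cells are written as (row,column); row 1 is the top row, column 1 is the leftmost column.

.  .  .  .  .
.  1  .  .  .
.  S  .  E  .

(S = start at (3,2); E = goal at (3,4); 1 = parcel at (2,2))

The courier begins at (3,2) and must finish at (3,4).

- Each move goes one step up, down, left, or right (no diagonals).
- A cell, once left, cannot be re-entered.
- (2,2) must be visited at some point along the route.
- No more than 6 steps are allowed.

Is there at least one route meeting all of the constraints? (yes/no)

yes

One route that works: (3,2) → (2,2) → (2,3) → (3,3) → (3,4).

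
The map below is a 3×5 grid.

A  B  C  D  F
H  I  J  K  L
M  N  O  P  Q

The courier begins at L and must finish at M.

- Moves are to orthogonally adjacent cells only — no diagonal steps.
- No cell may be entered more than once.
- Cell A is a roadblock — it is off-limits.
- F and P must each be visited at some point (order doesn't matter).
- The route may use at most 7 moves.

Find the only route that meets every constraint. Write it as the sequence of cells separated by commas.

The 7-move cap with required stops at F, P leaves no slack for detours.
Route from L: up 1 to F, left 1 to D, down 2 to P, left 3 to M — 7 moves in all.
Check: all required cells visited; 7 ≤ 7 moves.

L, F, D, K, P, O, N, M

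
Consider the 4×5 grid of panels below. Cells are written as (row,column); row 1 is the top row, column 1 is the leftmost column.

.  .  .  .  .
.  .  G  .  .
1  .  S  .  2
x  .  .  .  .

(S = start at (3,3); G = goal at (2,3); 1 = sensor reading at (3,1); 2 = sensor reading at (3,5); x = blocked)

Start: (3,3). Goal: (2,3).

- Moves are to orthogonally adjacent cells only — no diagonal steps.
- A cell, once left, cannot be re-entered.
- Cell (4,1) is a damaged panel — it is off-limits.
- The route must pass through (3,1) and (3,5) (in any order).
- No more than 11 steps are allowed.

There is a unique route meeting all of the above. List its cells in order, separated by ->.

(3,3) -> (3,4) -> (3,5) -> (4,5) -> (4,4) -> (4,3) -> (4,2) -> (3,2) -> (3,1) -> (2,1) -> (2,2) -> (2,3)

Any route must reach (3,1) and (3,5) and still end at (2,3) within 11 moves, so the order of the required stops is forced.
Route from (3,3): right 2 to (3,5), down 1 to (4,5), left 3 to (4,2), up 1 to (3,2), left 1 to (3,1), up 1 to (2,1), right 2 to (2,3) — 11 moves in all.
Check: all required cells visited; 11 ≤ 11 moves.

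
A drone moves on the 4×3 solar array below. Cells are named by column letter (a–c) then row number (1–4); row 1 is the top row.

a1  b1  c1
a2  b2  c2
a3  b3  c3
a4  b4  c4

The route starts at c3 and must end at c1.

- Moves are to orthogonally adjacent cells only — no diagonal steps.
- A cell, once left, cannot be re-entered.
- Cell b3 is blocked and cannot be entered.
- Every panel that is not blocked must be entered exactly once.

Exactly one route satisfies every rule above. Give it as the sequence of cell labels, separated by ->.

Need to visit all 11 open cells exactly once, starting at c3 and ending at c1.
Cell a4 has only two open neighbours (a3 and b4), so the path must pass straight through it: one of those is the cell it's entered from and the other is where it exits.
Route from c3: down 1 to c4, left 2 to a4, up 3 to a1, right 1 to b1, down 1 to b2, right 1 to c2, up 1 to c1 — 10 moves in all.
Check: all 11 open cells covered.

c3 -> c4 -> b4 -> a4 -> a3 -> a2 -> a1 -> b1 -> b2 -> c2 -> c1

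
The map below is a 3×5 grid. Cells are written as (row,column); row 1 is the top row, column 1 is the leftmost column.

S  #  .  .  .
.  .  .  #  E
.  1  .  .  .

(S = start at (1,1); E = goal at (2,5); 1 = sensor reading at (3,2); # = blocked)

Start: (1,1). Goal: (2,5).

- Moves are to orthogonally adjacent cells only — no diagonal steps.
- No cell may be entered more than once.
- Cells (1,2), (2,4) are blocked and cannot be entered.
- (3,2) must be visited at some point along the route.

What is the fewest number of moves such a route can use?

Any route passes through (3,2) somewhere between (1,1) and (2,5). Summing Manhattan distances along the two legs ((1,1) → (3,2) → (2,5)) gives a lower bound of 3 + 4 = 7 moves.
A route of 7 moves achieves this: (1,1) → (2,1) → (3,1) → (3,2) → (3,3) → (3,4) → (3,5) → (2,5).
Since 7 matches the lower bound, it is optimal.

7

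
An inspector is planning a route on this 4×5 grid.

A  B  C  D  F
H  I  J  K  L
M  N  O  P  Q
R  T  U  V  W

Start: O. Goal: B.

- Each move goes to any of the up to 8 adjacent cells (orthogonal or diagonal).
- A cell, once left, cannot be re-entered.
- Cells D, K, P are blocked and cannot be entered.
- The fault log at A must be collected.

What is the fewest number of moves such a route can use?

Any route passes through A somewhere between O and B. Summing Chebyshev distances along the two legs (O → A → B) gives a lower bound of 2 + 1 = 3 moves.
A route of 3 moves achieves this: O → I → A → B.
Since 3 matches the lower bound, it is optimal.

3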